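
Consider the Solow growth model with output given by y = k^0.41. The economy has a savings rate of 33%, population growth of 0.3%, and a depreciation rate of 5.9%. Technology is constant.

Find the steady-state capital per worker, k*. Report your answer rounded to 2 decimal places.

k* ≈ 17.01

At the steady state, Δk = 0, so s·k^α = (n + δ)·k.
Rearranging, k^(1−α) = s / (n + δ).
k^0.59 = 0.33 / (0.003 + 0.059) = 0.33 / 0.062 = 5.3226
k* = 5.3226^(1/0.59) ≈ 17.0105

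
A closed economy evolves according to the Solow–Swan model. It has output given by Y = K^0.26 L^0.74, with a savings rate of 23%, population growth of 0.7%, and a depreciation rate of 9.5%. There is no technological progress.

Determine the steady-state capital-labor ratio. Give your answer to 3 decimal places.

At the steady state, Δk = 0, so s·k^α = (n + δ)·k.
Dividing both sides by k: k^(1−α) = s / (n + δ).
k^0.74 = 0.23 / (0.007 + 0.095) = 0.23 / 0.102 = 2.2549
k* = 2.2549^(1/0.74) ≈ 3.0005

k* = 3.001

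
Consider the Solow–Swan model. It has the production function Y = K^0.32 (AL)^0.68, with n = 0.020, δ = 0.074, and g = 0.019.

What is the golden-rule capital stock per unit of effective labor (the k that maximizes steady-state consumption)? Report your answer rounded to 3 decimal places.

k_gold ≈ 4.622

The golden rule sets f'(k) = n + g + δ, i.e. α·k^(α−1) = n + g + δ.
So k^(1−α) = α / (n + g + δ) = 0.32 / 0.113 = 2.8319.
k_gold = 2.8319^(1/0.68) ≈ 4.6219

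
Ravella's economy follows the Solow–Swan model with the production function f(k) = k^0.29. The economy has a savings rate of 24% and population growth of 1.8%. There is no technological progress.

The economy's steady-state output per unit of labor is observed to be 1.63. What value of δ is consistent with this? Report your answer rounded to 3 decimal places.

δ ≈ 0.055

In steady state, investment equals break-even investment: s·k^α = (n + δ)·k.
Since y* = [s/(n + δ)]^(α/(1−α)), we have s/(n + δ) = (y*)^((1−α)/α) = 1.63^2.4483 = 3.3075.
Therefore n + δ = s / 3.3075 = 0.24 / 3.3075 = 0.0726, so δ = 0.0726 − 0.018 = 0.0546.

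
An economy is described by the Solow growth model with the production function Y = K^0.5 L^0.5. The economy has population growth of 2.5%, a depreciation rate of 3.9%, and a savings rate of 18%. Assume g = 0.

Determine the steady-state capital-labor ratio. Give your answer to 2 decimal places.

At the steady state, Δk = 0, so s·k^α = (n + δ)·k.
Rearranging, k^(1−α) = s / (n + δ).
k^0.5 = 0.18 / (0.025 + 0.039) = 0.18 / 0.064 = 2.8125
k* = 2.8125^(1/0.5) ≈ 7.9102

k* ≈ 7.91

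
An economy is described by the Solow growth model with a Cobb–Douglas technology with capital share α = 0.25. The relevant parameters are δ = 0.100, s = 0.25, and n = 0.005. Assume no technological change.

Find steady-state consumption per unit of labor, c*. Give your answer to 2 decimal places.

c* ≈ 1.00

At the steady state, Δk = 0, so s·k^α = (n + δ)·k.
Dividing both sides by k: k^(1−α) = s / (n + δ).
k^0.75 = 0.25 / (0.005 + 0.100) = 0.25 / 0.105 = 2.3810
k* = 2.3810^(1/0.75) ≈ 3.1794
y* = (k*)^α = 3.1794^0.25 ≈ 1.3353
c* = (1 − s)·y* = (1 − 0.25) × 1.3353 ≈ 1.0015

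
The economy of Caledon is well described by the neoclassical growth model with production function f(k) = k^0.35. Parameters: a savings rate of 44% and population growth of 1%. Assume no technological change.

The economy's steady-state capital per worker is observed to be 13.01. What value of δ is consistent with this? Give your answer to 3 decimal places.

δ ≈ 0.073

At the steady state, Δk = 0, so s·k^α = (n + δ)·k.
So s / (n + δ) = (k*)^(1−α) = 13.01^0.65 = 5.3001.
Therefore n + δ = s / 5.3001 = 0.44 / 5.3001 = 0.0830, so δ = 0.0830 − 0.010 = 0.0730.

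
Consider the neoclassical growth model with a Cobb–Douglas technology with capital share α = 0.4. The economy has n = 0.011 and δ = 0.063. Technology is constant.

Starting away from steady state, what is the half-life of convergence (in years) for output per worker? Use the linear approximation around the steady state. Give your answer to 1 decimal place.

Near the steady state the convergence rate is λ = (1 − α)(n + δ).
λ = (1 − 0.4) × 0.074 = 0.6 × 0.074 = 0.0444
Half-life = ln 2 / λ = 0.6931 / 0.0444 ≈ 15.61 years

t_½ ≈ 15.6 years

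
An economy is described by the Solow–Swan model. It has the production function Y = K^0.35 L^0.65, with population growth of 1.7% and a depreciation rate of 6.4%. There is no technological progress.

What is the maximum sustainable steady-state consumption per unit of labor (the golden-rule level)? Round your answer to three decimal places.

At the golden rule, f'(k) = n + δ, so α·k^(α−1) = n + δ and k_gold = (α/(n + δ))^(1/(1−α)).
k_gold = (0.35/0.081)^(1/0.65) = 4.3210^1.5385 ≈ 9.5027
c_gold = f(k_gold) − (n + δ)·k_gold = 2.1991 − 0.081×9.5027 ≈ 1.4294

c_gold ≈ 1.429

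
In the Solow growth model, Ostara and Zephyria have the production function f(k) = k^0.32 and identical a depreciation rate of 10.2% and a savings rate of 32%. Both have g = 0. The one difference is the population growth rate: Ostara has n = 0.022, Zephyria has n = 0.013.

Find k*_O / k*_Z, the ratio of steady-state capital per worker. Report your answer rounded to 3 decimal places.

ratio ≈ 0.895

Steady-state k* = [s/(n + δ)]^(1/(1−α)), so the ratio is [ (s_O/(n + δ)_O) / (s_Z/(n + δ)_Z) ]^1.4706.
s_O/(n + δ)_O = 0.32/0.124 = 2.5806; s_Z/(n + δ)_Z = 0.32/0.115 = 2.7826.
Ratio = (2.5806/2.7826)^1.4706 = 0.9274^1.4706 ≈ 0.8951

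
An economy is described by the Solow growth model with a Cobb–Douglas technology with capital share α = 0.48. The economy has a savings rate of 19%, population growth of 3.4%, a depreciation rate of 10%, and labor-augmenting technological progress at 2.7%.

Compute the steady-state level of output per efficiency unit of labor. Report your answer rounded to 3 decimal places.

y* = 1.165

In steady state, investment equals break-even investment: s·k^α = (n + g + δ)·k.
Rearranging, k^(1−α) = s / (n + g + δ).
k^0.52 = 0.19 / (0.034 + 0.027 + 0.100) = 0.19 / 0.161 = 1.1801
k* = 1.1801^(1/0.52) ≈ 1.3750
y* = (k*)^α = 1.3750^0.48 ≈ 1.1652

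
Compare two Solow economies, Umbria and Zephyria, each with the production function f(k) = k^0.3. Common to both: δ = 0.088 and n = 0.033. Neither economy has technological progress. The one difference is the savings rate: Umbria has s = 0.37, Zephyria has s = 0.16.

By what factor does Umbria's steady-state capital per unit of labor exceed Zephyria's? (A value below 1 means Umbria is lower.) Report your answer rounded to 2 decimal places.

Steady-state k* = [s/(n + δ)]^(1/(1−α)), so the ratio is [ (s_U/(n + δ)_U) / (s_Z/(n + δ)_Z) ]^1.4286.
s_U/(n + δ)_U = 0.37/0.121 = 3.0579; s_Z/(n + δ)_Z = 0.16/0.121 = 1.3223.
Ratio = (3.0579/1.3223)^1.4286 = 2.3126^1.4286 ≈ 3.3125

k*_U / k*_Z ≈ 3.31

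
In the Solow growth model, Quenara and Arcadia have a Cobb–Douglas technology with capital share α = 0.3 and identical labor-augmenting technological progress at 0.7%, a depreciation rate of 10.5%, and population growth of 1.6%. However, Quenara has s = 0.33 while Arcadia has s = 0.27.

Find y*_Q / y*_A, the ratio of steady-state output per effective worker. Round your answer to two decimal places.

Steady-state y* = [s/(n + g + δ)]^(α/(1−α)), so the ratio is [ (s_Q/(n + g + δ)_Q) / (s_A/(n + g + δ)_A) ]^0.4286.
s_Q/(n + g + δ)_Q = 0.33/0.128 = 2.5781; s_A/(n + g + δ)_A = 0.27/0.128 = 2.1094.
Ratio = (2.5781/2.1094)^0.4286 = 1.2222^0.4286 ≈ 1.0898

y*_Q / y*_A ≈ 1.09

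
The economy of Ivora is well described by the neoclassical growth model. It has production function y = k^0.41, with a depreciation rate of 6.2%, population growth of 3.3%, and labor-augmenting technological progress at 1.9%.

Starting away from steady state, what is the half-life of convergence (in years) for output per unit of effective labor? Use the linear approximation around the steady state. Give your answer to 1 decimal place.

t_½ ≈ 10.3 years

Near the steady state the convergence rate is λ = (1 − α)(n + g + δ).
λ = (1 − 0.41) × 0.114 = 0.59 × 0.114 = 0.06726
Half-life = ln 2 / λ = 0.6931 / 0.06726 ≈ 10.30 years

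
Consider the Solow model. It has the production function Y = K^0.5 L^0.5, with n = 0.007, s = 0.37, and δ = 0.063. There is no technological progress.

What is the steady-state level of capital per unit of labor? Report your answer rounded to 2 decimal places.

k* ≈ 27.94

Steady state requires s·f(k) = (n + δ)·k, i.e. s·k^α = (n + δ)·k.
Dividing both sides by k: k^(1−α) = s / (n + δ).
k^0.5 = 0.37 / (0.007 + 0.063) = 0.37 / 0.070 = 5.2857
k* = 5.2857^(1/0.5) ≈ 27.9386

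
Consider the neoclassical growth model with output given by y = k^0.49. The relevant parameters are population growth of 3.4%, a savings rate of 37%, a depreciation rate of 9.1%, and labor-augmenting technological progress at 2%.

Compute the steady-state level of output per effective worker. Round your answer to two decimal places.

In steady state, investment equals break-even investment: s·k^α = (n + g + δ)·k.
Rearranging, k^(1−α) = s / (n + g + δ).
k^0.51 = 0.37 / (0.034 + 0.020 + 0.091) = 0.37 / 0.145 = 2.5517
k* = 2.5517^(1/0.51) ≈ 6.2763
y* = (k*)^α = 6.2763^0.49 ≈ 2.4597

y* ≈ 2.46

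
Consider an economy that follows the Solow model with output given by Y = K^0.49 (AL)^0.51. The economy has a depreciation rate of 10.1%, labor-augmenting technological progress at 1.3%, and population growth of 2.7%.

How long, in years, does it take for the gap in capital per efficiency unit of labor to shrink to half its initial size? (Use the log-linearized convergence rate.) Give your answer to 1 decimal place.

Near the steady state the convergence rate is λ = (1 − α)(n + g + δ).
λ = (1 − 0.49) × 0.141 = 0.51 × 0.141 = 0.07191
Half-life = ln 2 / λ = 0.6931 / 0.07191 ≈ 9.64 years

about 9.6 years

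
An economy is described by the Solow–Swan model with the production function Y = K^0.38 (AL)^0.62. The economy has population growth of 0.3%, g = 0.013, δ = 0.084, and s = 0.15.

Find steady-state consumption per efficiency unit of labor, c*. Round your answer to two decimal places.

At the steady state, Δk = 0, so s·k^α = (n + g + δ)·k.
Dividing both sides by k: k^(1−α) = s / (n + g + δ).
k^0.62 = 0.15 / (0.003 + 0.013 + 0.084) = 0.15 / 0.100 = 1.5000
k* = 1.5000^(1/0.62) ≈ 1.9232
y* = (k*)^α = 1.9232^0.38 ≈ 1.2821
c* = (1 − s)·y* = (1 − 0.15) × 1.2821 ≈ 1.0898

c* ≈ 1.09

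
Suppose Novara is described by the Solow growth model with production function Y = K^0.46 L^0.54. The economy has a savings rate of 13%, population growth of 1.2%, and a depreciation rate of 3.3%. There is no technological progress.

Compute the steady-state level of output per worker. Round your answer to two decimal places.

In steady state, investment equals break-even investment: s·k^α = (n + δ)·k.
Dividing both sides by k: k^(1−α) = s / (n + δ).
k^0.54 = 0.13 / (0.012 + 0.033) = 0.13 / 0.045 = 2.8889
k* = 2.8889^(1/0.54) ≈ 7.1320
y* = (k*)^α = 7.1320^0.46 ≈ 2.4688

y* = 2.47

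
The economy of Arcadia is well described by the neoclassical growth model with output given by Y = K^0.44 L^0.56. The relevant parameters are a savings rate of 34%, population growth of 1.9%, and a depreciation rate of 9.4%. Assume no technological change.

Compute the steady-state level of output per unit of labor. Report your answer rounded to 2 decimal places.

At the steady state, Δk = 0, so s·k^α = (n + δ)·k.
Dividing both sides by k: k^(1−α) = s / (n + δ).
k^0.56 = 0.34 / (0.019 + 0.094) = 0.34 / 0.113 = 3.0088
k* = 3.0088^(1/0.56) ≈ 7.1495
y* = (k*)^α = 7.1495^0.44 ≈ 2.3762

y* = 2.38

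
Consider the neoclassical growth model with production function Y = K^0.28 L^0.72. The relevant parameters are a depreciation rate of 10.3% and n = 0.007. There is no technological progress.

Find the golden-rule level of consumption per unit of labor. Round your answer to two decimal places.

At the golden rule, f'(k) = n + δ, so α·k^(α−1) = n + δ and k_gold = (α/(n + δ))^(1/(1−α)).
k_gold = (0.28/0.110)^(1/0.72) = 2.5455^1.3889 ≈ 3.6608
c_gold = f(k_gold) − (n + δ)·k_gold = 1.4381 − 0.110×3.6608 ≈ 1.0354

c_gold ≈ 1.04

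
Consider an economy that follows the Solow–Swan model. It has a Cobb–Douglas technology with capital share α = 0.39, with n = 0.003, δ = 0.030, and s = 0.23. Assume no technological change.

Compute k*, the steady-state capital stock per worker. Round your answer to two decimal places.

k* ≈ 24.12

In steady state, investment equals break-even investment: s·k^α = (n + δ)·k.
Rearranging, k^(1−α) = s / (n + δ).
k^0.61 = 0.23 / (0.003 + 0.030) = 0.23 / 0.033 = 6.9697
k* = 6.9697^(1/0.61) ≈ 24.1167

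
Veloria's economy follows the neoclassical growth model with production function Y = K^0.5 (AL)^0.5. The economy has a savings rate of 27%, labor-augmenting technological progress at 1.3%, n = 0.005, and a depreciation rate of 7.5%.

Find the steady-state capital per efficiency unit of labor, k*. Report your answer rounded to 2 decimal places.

k* ≈ 8.43

Steady state requires s·f(k) = (n + g + δ)·k, i.e. s·k^α = (n + g + δ)·k.
Dividing both sides by k: k^(1−α) = s / (n + g + δ).
k^0.5 = 0.27 / (0.005 + 0.013 + 0.075) = 0.27 / 0.093 = 2.9032
k* = 2.9032^(1/0.5) ≈ 8.4286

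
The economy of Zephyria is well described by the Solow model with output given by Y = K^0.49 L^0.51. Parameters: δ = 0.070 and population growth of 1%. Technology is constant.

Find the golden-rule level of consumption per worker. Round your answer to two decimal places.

At the golden rule, f'(k) = n + δ, so α·k^(α−1) = n + δ and k_gold = (α/(n + δ))^(1/(1−α)).
k_gold = (0.49/0.080)^(1/0.51) = 6.1250^1.9608 ≈ 34.9428
c_gold = f(k_gold) − (n + δ)·k_gold = 5.7049 − 0.080×34.9428 ≈ 2.9095

c_gold ≈ 2.91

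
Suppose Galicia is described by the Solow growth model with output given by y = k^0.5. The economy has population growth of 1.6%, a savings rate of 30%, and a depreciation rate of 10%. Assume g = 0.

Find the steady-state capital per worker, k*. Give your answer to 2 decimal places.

At the steady state, Δk = 0, so s·k^α = (n + δ)·k.
Rearranging, k^(1−α) = s / (n + δ).
k^0.5 = 0.30 / (0.016 + 0.100) = 0.30 / 0.116 = 2.5862
k* = 2.5862^(1/0.5) ≈ 6.6884

k* = 6.69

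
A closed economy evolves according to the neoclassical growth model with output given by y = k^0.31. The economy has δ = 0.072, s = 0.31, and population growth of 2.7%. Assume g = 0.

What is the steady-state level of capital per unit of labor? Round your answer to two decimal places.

In steady state, investment equals break-even investment: s·k^α = (n + δ)·k.
Rearranging, k^(1−α) = s / (n + δ).
k^0.69 = 0.31 / (0.027 + 0.072) = 0.31 / 0.099 = 3.1313
k* = 3.1313^(1/0.69) ≈ 5.2293

k* = 5.23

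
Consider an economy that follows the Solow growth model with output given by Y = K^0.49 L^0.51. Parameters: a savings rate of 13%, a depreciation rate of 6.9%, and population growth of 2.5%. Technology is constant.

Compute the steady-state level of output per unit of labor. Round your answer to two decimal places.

In steady state, investment equals break-even investment: s·k^α = (n + δ)·k.
Rearranging, k^(1−α) = s / (n + δ).
k^0.51 = 0.13 / (0.025 + 0.069) = 0.13 / 0.094 = 1.3830
k* = 1.3830^(1/0.51) ≈ 1.8885
y* = (k*)^α = 1.8885^0.49 ≈ 1.3655

y* ≈ 1.37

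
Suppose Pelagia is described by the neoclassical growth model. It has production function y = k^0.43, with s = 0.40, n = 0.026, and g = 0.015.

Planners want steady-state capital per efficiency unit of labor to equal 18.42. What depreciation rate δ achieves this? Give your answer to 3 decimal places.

δ ≈ 0.035

At the steady state, Δk = 0, so s·k^α = (n + g + δ)·k.
So s / (n + g + δ) = (k*)^(1−α) = 18.42^0.57 = 5.2628.
Therefore n + g + δ = s / 5.2628 = 0.40 / 5.2628 = 0.0760, so δ = 0.0760 − 0.041 = 0.0350.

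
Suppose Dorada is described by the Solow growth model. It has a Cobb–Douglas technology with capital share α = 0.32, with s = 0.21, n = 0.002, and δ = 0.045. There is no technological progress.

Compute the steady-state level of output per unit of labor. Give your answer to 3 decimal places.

y* = 2.023

Steady state requires s·f(k) = (n + δ)·k, i.e. s·k^α = (n + δ)·k.
Rearranging, k^(1−α) = s / (n + δ).
k^0.68 = 0.21 / (0.002 + 0.045) = 0.21 / 0.047 = 4.4681
k* = 4.4681^(1/0.68) ≈ 9.0378
y* = (k*)^α = 9.0378^0.32 ≈ 2.0227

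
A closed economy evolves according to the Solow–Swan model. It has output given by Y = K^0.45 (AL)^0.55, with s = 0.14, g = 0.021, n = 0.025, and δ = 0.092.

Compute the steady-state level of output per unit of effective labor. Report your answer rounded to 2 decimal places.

y* = 1.01

In steady state, investment equals break-even investment: s·k^α = (n + g + δ)·k.
Dividing both sides by k: k^(1−α) = s / (n + g + δ).
k^0.55 = 0.14 / (0.025 + 0.021 + 0.092) = 0.14 / 0.138 = 1.0145
k* = 1.0145^(1/0.55) ≈ 1.0265
y* = (k*)^α = 1.0265^0.45 ≈ 1.0118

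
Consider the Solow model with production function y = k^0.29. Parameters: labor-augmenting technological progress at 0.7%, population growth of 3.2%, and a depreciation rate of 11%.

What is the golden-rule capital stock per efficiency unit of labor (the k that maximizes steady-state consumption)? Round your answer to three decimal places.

The golden rule sets f'(k) = n + g + δ, i.e. α·k^(α−1) = n + g + δ.
So k^(1−α) = α / (n + g + δ) = 0.29 / 0.149 = 1.9463.
k_gold = 1.9463^(1/0.71) ≈ 2.5547

k_gold ≈ 2.555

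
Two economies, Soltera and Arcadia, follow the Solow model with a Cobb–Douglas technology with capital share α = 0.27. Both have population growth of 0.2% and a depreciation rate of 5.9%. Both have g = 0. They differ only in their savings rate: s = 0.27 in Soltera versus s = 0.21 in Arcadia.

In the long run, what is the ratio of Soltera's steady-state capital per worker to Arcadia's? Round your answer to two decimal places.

Steady-state k* = [s/(n + δ)]^(1/(1−α)), so the ratio is [ (s_S/(n + δ)_S) / (s_A/(n + δ)_A) ]^1.3699.
s_S/(n + δ)_S = 0.27/0.061 = 4.4262; s_A/(n + δ)_A = 0.21/0.061 = 3.4426.
Ratio = (4.4262/3.4426)^1.3699 = 1.2857^1.3699 ≈ 1.4109

k*_S / k*_A ≈ 1.41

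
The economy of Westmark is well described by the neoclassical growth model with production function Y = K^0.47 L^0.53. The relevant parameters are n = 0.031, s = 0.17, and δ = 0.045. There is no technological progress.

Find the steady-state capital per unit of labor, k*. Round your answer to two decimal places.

k* = 4.57

In steady state, investment equals break-even investment: s·k^α = (n + δ)·k.
Rearranging, k^(1−α) = s / (n + δ).
k^0.53 = 0.17 / (0.031 + 0.045) = 0.17 / 0.076 = 2.2368
k* = 2.2368^(1/0.53) ≈ 4.5675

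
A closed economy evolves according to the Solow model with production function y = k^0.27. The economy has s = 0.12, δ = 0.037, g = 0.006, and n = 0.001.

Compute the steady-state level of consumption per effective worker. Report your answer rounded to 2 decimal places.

In steady state, investment equals break-even investment: s·k^α = (n + g + δ)·k.
Rearranging, k^(1−α) = s / (n + g + δ).
k^0.73 = 0.12 / (0.001 + 0.006 + 0.037) = 0.12 / 0.044 = 2.7273
k* = 2.7273^(1/0.73) ≈ 3.9527
y* = (k*)^α = 3.9527^0.27 ≈ 1.4493
c* = (1 − s)·y* = (1 − 0.12) × 1.4493 ≈ 1.2754

c* ≈ 1.28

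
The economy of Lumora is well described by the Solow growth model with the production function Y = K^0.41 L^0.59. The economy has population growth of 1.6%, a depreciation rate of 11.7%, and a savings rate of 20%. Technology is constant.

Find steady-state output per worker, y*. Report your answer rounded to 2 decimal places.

In steady state, investment equals break-even investment: s·k^α = (n + δ)·k.
Dividing both sides by k: k^(1−α) = s / (n + δ).
k^0.59 = 0.20 / (0.016 + 0.117) = 0.20 / 0.133 = 1.5038
k* = 1.5038^(1/0.59) ≈ 1.9967
y* = (k*)^α = 1.9967^0.41 ≈ 1.3278

y* = 1.33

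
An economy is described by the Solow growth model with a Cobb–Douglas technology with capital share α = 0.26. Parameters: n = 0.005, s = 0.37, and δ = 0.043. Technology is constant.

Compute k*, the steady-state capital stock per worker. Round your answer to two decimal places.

k* = 15.80

Steady state requires s·f(k) = (n + δ)·k, i.e. s·k^α = (n + δ)·k.
Dividing both sides by k: k^(1−α) = s / (n + δ).
k^0.74 = 0.37 / (0.005 + 0.043) = 0.37 / 0.048 = 7.7083
k* = 7.7083^(1/0.74) ≈ 15.7977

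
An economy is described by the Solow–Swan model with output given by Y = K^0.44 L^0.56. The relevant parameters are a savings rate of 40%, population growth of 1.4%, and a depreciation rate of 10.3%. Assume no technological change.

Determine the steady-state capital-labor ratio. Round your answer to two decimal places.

k* = 8.98

In steady state, investment equals break-even investment: s·k^α = (n + δ)·k.
Dividing both sides by k: k^(1−α) = s / (n + δ).
k^0.56 = 0.40 / (0.014 + 0.103) = 0.40 / 0.117 = 3.4188
k* = 3.4188^(1/0.56) ≈ 8.9814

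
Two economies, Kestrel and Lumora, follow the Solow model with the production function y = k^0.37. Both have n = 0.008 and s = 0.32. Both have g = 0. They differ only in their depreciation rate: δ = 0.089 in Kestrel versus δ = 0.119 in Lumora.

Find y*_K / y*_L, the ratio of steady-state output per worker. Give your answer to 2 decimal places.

y*_K / y*_L ≈ 1.17

Steady-state y* = [s/(n + δ)]^(α/(1−α)), so the ratio is [ (s_K/(n + δ)_K) / (s_L/(n + δ)_L) ]^0.5873.
s_K/(n + δ)_K = 0.32/0.097 = 3.2990; s_L/(n + δ)_L = 0.32/0.127 = 2.5197.
Ratio = (3.2990/2.5197)^0.5873 = 1.3093^0.5873 ≈ 1.1715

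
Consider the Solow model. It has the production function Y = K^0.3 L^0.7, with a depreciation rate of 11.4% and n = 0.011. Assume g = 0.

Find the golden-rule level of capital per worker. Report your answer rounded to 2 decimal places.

k_gold ≈ 3.49

The golden rule sets f'(k) = n + δ, i.e. α·k^(α−1) = n + δ.
So k^(1−α) = α / (n + δ) = 0.3 / 0.125 = 2.4000.
k_gold = 2.4000^(1/0.7) ≈ 3.4927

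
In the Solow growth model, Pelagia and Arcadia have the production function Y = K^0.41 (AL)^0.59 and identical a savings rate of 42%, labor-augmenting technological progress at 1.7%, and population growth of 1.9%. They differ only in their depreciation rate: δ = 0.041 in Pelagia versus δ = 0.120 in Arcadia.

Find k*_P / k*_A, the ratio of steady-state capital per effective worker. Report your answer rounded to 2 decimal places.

Steady-state k* = [s/(n + g + δ)]^(1/(1−α)), so the ratio is [ (s_P/(n + g + δ)_P) / (s_A/(n + g + δ)_A) ]^1.6949.
s_P/(n + g + δ)_P = 0.42/0.077 = 5.4545; s_A/(n + g + δ)_A = 0.42/0.156 = 2.6923.
Ratio = (5.4545/2.6923)^1.6949 = 2.0260^1.6949 ≈ 3.3092

ratio ≈ 3.31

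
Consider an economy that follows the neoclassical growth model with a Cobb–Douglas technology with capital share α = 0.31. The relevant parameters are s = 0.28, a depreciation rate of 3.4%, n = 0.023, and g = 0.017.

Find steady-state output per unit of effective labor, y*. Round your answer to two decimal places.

In steady state, investment equals break-even investment: s·k^α = (n + g + δ)·k.
Rearranging, k^(1−α) = s / (n + g + δ).
k^0.69 = 0.28 / (0.023 + 0.017 + 0.034) = 0.28 / 0.074 = 3.7838
k* = 3.7838^(1/0.69) ≈ 6.8798
y* = (k*)^α = 6.8798^0.31 ≈ 1.8182

y* ≈ 1.82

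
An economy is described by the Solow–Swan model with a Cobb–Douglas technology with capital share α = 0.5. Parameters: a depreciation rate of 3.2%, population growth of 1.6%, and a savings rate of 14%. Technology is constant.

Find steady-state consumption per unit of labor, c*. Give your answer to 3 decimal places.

c* = 2.508

Steady state requires s·f(k) = (n + δ)·k, i.e. s·k^α = (n + δ)·k.
Dividing both sides by k: k^(1−α) = s / (n + δ).
k^0.5 = 0.14 / (0.016 + 0.032) = 0.14 / 0.048 = 2.9167
k* = 2.9167^(1/0.5) ≈ 8.5071
y* = (k*)^α = 8.5071^0.5 ≈ 2.9167
c* = (1 − s)·y* = (1 − 0.14) × 2.9167 ≈ 2.5084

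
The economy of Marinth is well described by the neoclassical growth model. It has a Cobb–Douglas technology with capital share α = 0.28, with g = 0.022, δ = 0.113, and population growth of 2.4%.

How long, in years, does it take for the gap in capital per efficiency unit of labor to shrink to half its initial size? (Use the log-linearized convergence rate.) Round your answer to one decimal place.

about 6.1 years

Near the steady state the convergence rate is λ = (1 − α)(n + g + δ).
λ = (1 − 0.28) × 0.159 = 0.72 × 0.159 = 0.11448
Half-life = ln 2 / λ = 0.6931 / 0.11448 ≈ 6.05 years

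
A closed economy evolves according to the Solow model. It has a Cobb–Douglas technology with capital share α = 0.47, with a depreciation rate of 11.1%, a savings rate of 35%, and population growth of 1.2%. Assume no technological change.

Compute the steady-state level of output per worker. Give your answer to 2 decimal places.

y* ≈ 2.53

Steady state requires s·f(k) = (n + δ)·k, i.e. s·k^α = (n + δ)·k.
Rearranging, k^(1−α) = s / (n + δ).
k^0.53 = 0.35 / (0.012 + 0.111) = 0.35 / 0.123 = 2.8455
k* = 2.8455^(1/0.53) ≈ 7.1929
y* = (k*)^α = 7.1929^0.47 ≈ 2.5278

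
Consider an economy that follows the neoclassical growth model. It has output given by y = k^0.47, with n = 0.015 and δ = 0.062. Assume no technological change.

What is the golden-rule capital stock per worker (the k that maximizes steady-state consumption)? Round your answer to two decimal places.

k_gold ≈ 30.36

The golden rule sets f'(k) = n + δ, i.e. α·k^(α−1) = n + δ.
So k^(1−α) = α / (n + δ) = 0.47 / 0.077 = 6.1039.
k_gold = 6.1039^(1/0.53) ≈ 30.3583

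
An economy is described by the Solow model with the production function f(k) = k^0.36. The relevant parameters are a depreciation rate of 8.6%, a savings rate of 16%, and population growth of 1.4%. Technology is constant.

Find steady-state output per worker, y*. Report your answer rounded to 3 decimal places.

y* = 1.303

At the steady state, Δk = 0, so s·k^α = (n + δ)·k.
Rearranging, k^(1−α) = s / (n + δ).
k^0.64 = 0.16 / (0.014 + 0.086) = 0.16 / 0.100 = 1.6000
k* = 1.6000^(1/0.64) ≈ 2.0842
y* = (k*)^α = 2.0842^0.36 ≈ 1.3026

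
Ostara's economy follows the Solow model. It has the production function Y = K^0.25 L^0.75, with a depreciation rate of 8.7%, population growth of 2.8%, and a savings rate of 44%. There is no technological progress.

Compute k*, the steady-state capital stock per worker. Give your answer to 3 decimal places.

In steady state, investment equals break-even investment: s·k^α = (n + δ)·k.
Dividing both sides by k: k^(1−α) = s / (n + δ).
k^0.75 = 0.44 / (0.028 + 0.087) = 0.44 / 0.115 = 3.8261
k* = 3.8261^(1/0.75) ≈ 5.9842

k* ≈ 5.984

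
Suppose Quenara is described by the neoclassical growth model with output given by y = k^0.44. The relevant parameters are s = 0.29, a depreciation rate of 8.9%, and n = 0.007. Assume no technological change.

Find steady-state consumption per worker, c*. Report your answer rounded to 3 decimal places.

At the steady state, Δk = 0, so s·k^α = (n + δ)·k.
Dividing both sides by k: k^(1−α) = s / (n + δ).
k^0.56 = 0.29 / (0.007 + 0.089) = 0.29 / 0.096 = 3.0208
k* = 3.0208^(1/0.56) ≈ 7.2005
y* = (k*)^α = 7.2005^0.44 ≈ 2.3836
c* = (1 − s)·y* = (1 − 0.29) × 2.3836 ≈ 1.6924

c* = 1.692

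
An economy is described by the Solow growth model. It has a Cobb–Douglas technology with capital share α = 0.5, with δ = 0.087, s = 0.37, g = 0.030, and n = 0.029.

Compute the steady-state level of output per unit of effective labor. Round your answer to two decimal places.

y* ≈ 2.53

Steady state requires s·f(k) = (n + g + δ)·k, i.e. s·k^α = (n + g + δ)·k.
Dividing both sides by k: k^(1−α) = s / (n + g + δ).
k^0.5 = 0.37 / (0.029 + 0.030 + 0.087) = 0.37 / 0.146 = 2.5342
k* = 2.5342^(1/0.5) ≈ 6.4222
y* = (k*)^α = 6.4222^0.5 ≈ 2.5342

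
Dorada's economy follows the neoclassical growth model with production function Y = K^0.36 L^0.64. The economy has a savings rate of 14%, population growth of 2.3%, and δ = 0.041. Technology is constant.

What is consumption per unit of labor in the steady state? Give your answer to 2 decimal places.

At the steady state, Δk = 0, so s·k^α = (n + δ)·k.
Rearranging, k^(1−α) = s / (n + δ).
k^0.64 = 0.14 / (0.023 + 0.041) = 0.14 / 0.064 = 2.1875
k* = 2.1875^(1/0.64) ≈ 3.3976
y* = (k*)^α = 3.3976^0.36 ≈ 1.5532
c* = (1 − s)·y* = (1 − 0.14) × 1.5532 ≈ 1.3358

c* = 1.34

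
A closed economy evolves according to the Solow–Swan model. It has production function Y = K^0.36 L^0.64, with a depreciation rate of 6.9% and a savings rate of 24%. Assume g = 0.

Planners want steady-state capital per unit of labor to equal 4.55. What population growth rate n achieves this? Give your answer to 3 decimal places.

n ≈ 0.022

Steady state requires s·f(k) = (n + δ)·k, i.e. s·k^α = (n + δ)·k.
So s / (n + δ) = (k*)^(1−α) = 4.55^0.64 = 2.6371.
Therefore n + δ = s / 2.6371 = 0.24 / 2.6371 = 0.0910, so n = 0.0910 − 0.069 = 0.0220.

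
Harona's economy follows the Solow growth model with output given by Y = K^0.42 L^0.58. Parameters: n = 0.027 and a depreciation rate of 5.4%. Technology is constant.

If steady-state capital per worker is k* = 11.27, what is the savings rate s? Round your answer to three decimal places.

At the steady state, Δk = 0, so s·k^α = (n + δ)·k.
So s / (n + δ) = (k*)^(1−α) = 11.27^0.58 = 4.0749.
Therefore s = 4.0749 × (n + δ) = 4.0749 × 0.081 = 0.3301.

s ≈ 0.330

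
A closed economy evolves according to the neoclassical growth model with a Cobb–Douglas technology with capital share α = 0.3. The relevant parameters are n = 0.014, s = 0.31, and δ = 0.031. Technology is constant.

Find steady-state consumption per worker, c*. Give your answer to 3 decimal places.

In steady state, investment equals break-even investment: s·k^α = (n + δ)·k.
Rearranging, k^(1−α) = s / (n + δ).
k^0.7 = 0.31 / (0.014 + 0.031) = 0.31 / 0.045 = 6.8889
k* = 6.8889^(1/0.7) ≈ 15.7528
y* = (k*)^α = 15.7528^0.3 ≈ 2.2867
c* = (1 − s)·y* = (1 − 0.31) × 2.2867 ≈ 1.5778

c* = 1.578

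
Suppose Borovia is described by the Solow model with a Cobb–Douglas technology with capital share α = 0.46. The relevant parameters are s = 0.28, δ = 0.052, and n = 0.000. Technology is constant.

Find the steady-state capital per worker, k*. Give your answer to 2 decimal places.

k* ≈ 22.59

In steady state, investment equals break-even investment: s·k^α = (n + δ)·k.
Rearranging, k^(1−α) = s / (n + δ).
k^0.54 = 0.28 / (0.000 + 0.052) = 0.28 / 0.052 = 5.3846
k* = 5.3846^(1/0.54) ≈ 22.5937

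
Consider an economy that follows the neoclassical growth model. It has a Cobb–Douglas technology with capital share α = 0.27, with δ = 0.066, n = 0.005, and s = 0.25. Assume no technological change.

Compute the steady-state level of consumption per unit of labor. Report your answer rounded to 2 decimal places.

At the steady state, Δk = 0, so s·k^α = (n + δ)·k.
Rearranging, k^(1−α) = s / (n + δ).
k^0.73 = 0.25 / (0.005 + 0.066) = 0.25 / 0.071 = 3.5211
k* = 3.5211^(1/0.73) ≈ 5.6089
y* = (k*)^α = 5.6089^0.27 ≈ 1.5929
c* = (1 − s)·y* = (1 − 0.25) × 1.5929 ≈ 1.1947

c* = 1.19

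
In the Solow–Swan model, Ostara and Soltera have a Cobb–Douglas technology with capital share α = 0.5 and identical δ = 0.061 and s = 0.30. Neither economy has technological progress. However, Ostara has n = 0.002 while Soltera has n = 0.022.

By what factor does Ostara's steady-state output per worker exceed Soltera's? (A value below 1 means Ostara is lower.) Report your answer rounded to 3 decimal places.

ratio ≈ 1.317

Steady-state y* = [s/(n + δ)]^(α/(1−α)), so the ratio is [ (s_O/(n + δ)_O) / (s_S/(n + δ)_S) ]^1.
s_O/(n + δ)_O = 0.30/0.063 = 4.7619; s_S/(n + δ)_S = 0.30/0.083 = 3.6145.
Ratio = (4.7619/3.6145)^1 = 1.3174^1 ≈ 1.3174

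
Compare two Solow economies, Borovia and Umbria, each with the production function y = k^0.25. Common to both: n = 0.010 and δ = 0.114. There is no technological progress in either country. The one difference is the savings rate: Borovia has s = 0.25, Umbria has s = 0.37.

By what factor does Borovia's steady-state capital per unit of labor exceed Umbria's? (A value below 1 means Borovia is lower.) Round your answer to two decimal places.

Steady-state k* = [s/(n + δ)]^(1/(1−α)), so the ratio is [ (s_B/(n + δ)_B) / (s_U/(n + δ)_U) ]^1.3333.
s_B/(n + δ)_B = 0.25/0.124 = 2.0161; s_U/(n + δ)_U = 0.37/0.124 = 2.9839.
Ratio = (2.0161/2.9839)^1.3333 = 0.6757^1.3333 ≈ 0.5929

ratio ≈ 0.59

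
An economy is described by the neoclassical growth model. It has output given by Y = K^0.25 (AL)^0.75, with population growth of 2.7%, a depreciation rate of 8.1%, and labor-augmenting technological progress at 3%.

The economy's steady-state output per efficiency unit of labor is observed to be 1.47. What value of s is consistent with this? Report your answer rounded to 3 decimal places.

Steady state requires s·f(k) = (n + g + δ)·k, i.e. s·k^α = (n + g + δ)·k.
Since y* = [s/(n + g + δ)]^(α/(1−α)), we have s/(n + g + δ) = (y*)^((1−α)/α) = 1.47^3 = 3.1765.
Therefore s = 3.1765 × (n + g + δ) = 3.1765 × 0.138 = 0.4384.

s ≈ 0.438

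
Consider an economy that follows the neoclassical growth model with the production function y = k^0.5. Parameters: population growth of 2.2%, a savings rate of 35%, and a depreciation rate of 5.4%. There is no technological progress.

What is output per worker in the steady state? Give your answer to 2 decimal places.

y* = 4.61

At the steady state, Δk = 0, so s·k^α = (n + δ)·k.
Rearranging, k^(1−α) = s / (n + δ).
k^0.5 = 0.35 / (0.022 + 0.054) = 0.35 / 0.076 = 4.6053
k* = 4.6053^(1/0.5) ≈ 21.2088
y* = (k*)^α = 21.2088^0.5 ≈ 4.6053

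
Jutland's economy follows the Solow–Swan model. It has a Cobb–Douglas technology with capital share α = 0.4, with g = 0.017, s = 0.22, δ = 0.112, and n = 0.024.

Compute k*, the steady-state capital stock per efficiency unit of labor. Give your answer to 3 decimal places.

k* ≈ 1.832

Steady state requires s·f(k) = (n + g + δ)·k, i.e. s·k^α = (n + g + δ)·k.
Rearranging, k^(1−α) = s / (n + g + δ).
k^0.6 = 0.22 / (0.024 + 0.017 + 0.112) = 0.22 / 0.153 = 1.4379
k* = 1.4379^(1/0.6) ≈ 1.8318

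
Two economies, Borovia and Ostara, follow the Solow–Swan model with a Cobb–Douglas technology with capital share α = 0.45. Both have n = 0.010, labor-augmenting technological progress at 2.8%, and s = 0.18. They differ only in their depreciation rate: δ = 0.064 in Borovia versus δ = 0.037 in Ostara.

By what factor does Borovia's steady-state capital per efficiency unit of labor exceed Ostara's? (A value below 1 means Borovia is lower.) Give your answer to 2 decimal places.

Steady-state k* = [s/(n + g + δ)]^(1/(1−α)), so the ratio is [ (s_B/(n + g + δ)_B) / (s_O/(n + g + δ)_O) ]^1.8182.
s_B/(n + g + δ)_B = 0.18/0.102 = 1.7647; s_O/(n + g + δ)_O = 0.18/0.075 = 2.4000.
Ratio = (1.7647/2.4000)^1.8182 = 0.7353^1.8182 ≈ 0.5717

k*_B / k*_O ≈ 0.57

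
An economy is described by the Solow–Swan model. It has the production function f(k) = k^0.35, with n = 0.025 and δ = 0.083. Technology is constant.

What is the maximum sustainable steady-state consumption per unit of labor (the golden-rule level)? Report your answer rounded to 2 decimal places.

At the golden rule, f'(k) = n + δ, so α·k^(α−1) = n + δ and k_gold = (α/(n + δ))^(1/(1−α)).
k_gold = (0.35/0.108)^(1/0.65) = 3.2407^1.5385 ≈ 6.1040
c_gold = f(k_gold) − (n + δ)·k_gold = 1.8835 − 0.108×6.1040 ≈ 1.2243

c_gold ≈ 1.22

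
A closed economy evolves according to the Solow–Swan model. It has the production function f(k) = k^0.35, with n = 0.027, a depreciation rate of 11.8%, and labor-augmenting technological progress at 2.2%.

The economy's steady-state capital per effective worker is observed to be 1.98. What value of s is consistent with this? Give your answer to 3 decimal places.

In steady state, investment equals break-even investment: s·k^α = (n + g + δ)·k.
So s / (n + g + δ) = (k*)^(1−α) = 1.98^0.65 = 1.5590.
Therefore s = 1.5590 × (n + g + δ) = 1.5590 × 0.167 = 0.2604.

s ≈ 0.260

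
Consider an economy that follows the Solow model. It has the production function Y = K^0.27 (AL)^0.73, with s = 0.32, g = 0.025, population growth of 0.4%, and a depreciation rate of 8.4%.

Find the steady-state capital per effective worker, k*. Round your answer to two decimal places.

In steady state, investment equals break-even investment: s·k^α = (n + g + δ)·k.
Dividing both sides by k: k^(1−α) = s / (n + g + δ).
k^0.73 = 0.32 / (0.004 + 0.025 + 0.084) = 0.32 / 0.113 = 2.8319
k* = 2.8319^(1/0.73) ≈ 4.1618

k* = 4.16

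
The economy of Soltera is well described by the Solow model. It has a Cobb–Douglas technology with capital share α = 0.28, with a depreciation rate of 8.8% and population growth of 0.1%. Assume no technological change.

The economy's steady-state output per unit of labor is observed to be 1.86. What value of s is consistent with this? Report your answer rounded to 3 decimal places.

s ≈ 0.439

Steady state requires s·f(k) = (n + δ)·k, i.e. s·k^α = (n + δ)·k.
Since y* = [s/(n + δ)]^(α/(1−α)), we have s/(n + δ) = (y*)^((1−α)/α) = 1.86^2.5714 = 4.9320.
Therefore s = 4.9320 × (n + δ) = 4.9320 × 0.089 = 0.4389.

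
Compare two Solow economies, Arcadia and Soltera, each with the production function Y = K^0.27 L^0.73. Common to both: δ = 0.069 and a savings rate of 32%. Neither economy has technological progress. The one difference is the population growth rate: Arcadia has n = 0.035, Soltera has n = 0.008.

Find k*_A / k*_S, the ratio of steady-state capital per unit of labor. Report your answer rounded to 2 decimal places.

ratio ≈ 0.66

Steady-state k* = [s/(n + δ)]^(1/(1−α)), so the ratio is [ (s_A/(n + δ)_A) / (s_S/(n + δ)_S) ]^1.3699.
s_A/(n + δ)_A = 0.32/0.104 = 3.0769; s_S/(n + δ)_S = 0.32/0.077 = 4.1558.
Ratio = (3.0769/4.1558)^1.3699 = 0.7404^1.3699 ≈ 0.6625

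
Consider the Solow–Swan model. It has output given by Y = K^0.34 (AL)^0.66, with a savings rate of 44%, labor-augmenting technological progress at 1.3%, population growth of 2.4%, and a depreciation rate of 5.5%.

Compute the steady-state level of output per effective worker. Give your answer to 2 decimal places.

y* ≈ 2.24

Steady state requires s·f(k) = (n + g + δ)·k, i.e. s·k^α = (n + g + δ)·k.
Rearranging, k^(1−α) = s / (n + g + δ).
k^0.66 = 0.44 / (0.024 + 0.013 + 0.055) = 0.44 / 0.092 = 4.7826
k* = 4.7826^(1/0.66) ≈ 10.7101
y* = (k*)^α = 10.7101^0.34 ≈ 2.2394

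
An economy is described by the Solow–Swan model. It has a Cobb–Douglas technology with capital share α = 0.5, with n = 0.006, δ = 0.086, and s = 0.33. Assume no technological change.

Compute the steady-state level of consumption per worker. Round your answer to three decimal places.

c* = 2.403

At the steady state, Δk = 0, so s·k^α = (n + δ)·k.
Rearranging, k^(1−α) = s / (n + δ).
k^0.5 = 0.33 / (0.006 + 0.086) = 0.33 / 0.092 = 3.5870
k* = 3.5870^(1/0.5) ≈ 12.8666
y* = (k*)^α = 12.8666^0.5 ≈ 3.5870
c* = (1 − s)·y* = (1 − 0.33) × 3.5870 ≈ 2.4033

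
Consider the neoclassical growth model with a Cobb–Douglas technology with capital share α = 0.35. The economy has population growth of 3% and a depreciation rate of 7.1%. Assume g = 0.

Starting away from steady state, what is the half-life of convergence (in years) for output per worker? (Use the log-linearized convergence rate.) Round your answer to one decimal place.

Near the steady state the convergence rate is λ = (1 − α)(n + δ).
λ = (1 − 0.35) × 0.101 = 0.65 × 0.101 = 0.06565
Half-life = ln 2 / λ = 0.6931 / 0.06565 ≈ 10.56 years

half-life ≈ 10.6 years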